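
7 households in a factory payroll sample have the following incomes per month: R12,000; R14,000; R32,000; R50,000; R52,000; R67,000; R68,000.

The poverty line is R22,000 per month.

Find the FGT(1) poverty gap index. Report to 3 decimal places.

Poor units: R12,000, R14,000 (q = 2 of N = 7).
Normalized shortfalls: (22000−12000)/22000 = 0.4545; (22000−14000)/22000 = 0.3636.
Sum of shortfalls = 0.818182; P₁ averages over all N: 0.818182 / 7 = 0.117.

0.117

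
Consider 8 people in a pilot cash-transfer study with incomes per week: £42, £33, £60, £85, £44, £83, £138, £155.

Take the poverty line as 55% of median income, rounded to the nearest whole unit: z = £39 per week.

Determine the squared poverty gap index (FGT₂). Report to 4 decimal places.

Below the line: £33 (q = 1 of N = 8).
Relative gaps: (39−33)/39 = 0.1538.
Squared: 0.0237.
Sum = 0.023669; P₂ = 0.023669 / 8 = 0.0030.

0.0030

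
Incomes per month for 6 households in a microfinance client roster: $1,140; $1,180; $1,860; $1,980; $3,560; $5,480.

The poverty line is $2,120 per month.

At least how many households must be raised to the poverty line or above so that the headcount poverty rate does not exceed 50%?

4 of the 6 households are poor, so H = 4/6 = 0.667.
A headcount ratio of at most 50% allows at most ⌊0.50 × 6⌋ = 3 poor households.
So at least 4 − 3 = 1 must be lifted.

1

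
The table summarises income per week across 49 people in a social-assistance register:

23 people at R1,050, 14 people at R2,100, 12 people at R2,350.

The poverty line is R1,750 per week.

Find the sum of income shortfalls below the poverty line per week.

R16,100

Incomes under z: 23×R1,050 (q = 23 of N = 49).
Individual gaps: 23×(1750−1050) = 16100.
Aggregate gap = R16,100.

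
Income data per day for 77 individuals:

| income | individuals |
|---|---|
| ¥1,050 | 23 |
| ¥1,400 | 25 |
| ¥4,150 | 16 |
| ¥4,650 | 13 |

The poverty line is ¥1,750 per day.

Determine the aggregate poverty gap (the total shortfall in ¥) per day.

Below the line: 23×¥1,050, 25×¥1,400 (q = 48 of N = 77).
Individual gaps: 23×(1750−1050) = 16100; 25×(1750−1400) = 8750.
Aggregate gap = ¥24,850.

¥24,850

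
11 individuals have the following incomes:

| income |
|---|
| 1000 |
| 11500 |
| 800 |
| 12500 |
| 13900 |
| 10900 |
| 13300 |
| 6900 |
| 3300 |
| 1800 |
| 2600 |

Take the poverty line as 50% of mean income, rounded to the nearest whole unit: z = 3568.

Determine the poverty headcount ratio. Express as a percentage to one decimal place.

45.5%

5 of the 11 individuals have income below 3568.
H = 5/11 = 45.5%.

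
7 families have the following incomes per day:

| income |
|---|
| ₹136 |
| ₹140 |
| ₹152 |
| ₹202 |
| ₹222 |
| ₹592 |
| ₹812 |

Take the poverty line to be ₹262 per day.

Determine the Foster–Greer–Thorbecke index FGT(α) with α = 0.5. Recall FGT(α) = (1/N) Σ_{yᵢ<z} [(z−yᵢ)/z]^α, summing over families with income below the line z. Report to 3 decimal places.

Below the line: ₹136, ₹140, ₹152, ₹202, ₹222 (q = 5 of N = 7).
Relative gaps: (262−136)/262 = 0.4809; (262−140)/262 = 0.4656; (262−152)/262 = 0.4198; (262−202)/262 = 0.2290; (262−222)/262 = 0.1527.
Raised to α = 0.5: 0.69348; 0.68238; 0.64796; 0.47855; 0.39073.
Sum = 2.893102; FGT(0.5) = 2.893102 / 7 = 0.413.

0.413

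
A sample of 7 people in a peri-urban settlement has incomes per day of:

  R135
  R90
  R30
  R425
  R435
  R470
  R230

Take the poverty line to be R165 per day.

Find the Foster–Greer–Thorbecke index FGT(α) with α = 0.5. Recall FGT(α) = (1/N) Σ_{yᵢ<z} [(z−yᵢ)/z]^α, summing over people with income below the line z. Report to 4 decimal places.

0.2864

Below the line: R30, R90, R135 (q = 3 of N = 7).
Normalized shortfalls: (165−30)/165 = 0.8182; (165−90)/165 = 0.4545; (165−135)/165 = 0.1818.
Raised to α = 0.5: 0.90453; 0.67420; 0.42640.
Sum = 2.005135; FGT(0.5) = 2.005135 / 7 = 0.2864.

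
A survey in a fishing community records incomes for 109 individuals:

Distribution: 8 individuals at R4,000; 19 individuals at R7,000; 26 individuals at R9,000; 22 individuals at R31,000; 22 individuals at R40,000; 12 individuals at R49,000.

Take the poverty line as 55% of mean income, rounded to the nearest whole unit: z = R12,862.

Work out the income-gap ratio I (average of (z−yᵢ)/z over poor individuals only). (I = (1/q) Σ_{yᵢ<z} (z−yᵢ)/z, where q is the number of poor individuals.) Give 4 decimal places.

Incomes under z: 8×R4,000, 19×R7,000, 26×R9,000 (q = 53 of N = 109).
Shortfall ratios (z−y)/z: 0.6890 (×8), 0.4558 (×19), 0.3003 (×26); sum = 21.978386.
I averages over the q = 53 poor units only: 21.978386 / 53 = 0.4147.

0.4147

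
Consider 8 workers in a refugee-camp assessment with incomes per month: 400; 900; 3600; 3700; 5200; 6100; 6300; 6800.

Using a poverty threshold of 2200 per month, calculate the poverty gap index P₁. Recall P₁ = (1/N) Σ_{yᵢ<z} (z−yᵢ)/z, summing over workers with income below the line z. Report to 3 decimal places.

0.176

Incomes under z: 400, 900 (q = 2 of N = 8).
Shortfall ratios: (2200−400)/2200 = 0.8182; (2200−900)/2200 = 0.5909.
Σ = 1.409091. Dividing by the full population N = 8 gives P₁ = 0.176.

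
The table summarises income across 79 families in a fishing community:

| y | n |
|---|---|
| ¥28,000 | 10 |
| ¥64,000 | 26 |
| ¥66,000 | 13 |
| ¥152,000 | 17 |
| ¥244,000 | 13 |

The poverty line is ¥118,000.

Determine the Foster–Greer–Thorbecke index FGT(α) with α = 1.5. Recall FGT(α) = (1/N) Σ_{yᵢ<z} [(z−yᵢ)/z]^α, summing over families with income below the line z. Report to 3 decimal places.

0.234

Below z: 10×¥28,000, 26×¥64,000, 13×¥66,000 (q = 49 of N = 79).
Gap ratios (z−y)/z: (118000−28000)/118000 = 0.7627 (×10); (118000−64000)/118000 = 0.4576 (×26); (118000−66000)/118000 = 0.4407 (×13).
Raised to α = 1.5: 0.66610 (×10); 0.30958 (×26); 0.29254 (×13).
Sum = 18.512994; FGT(1.5) = 18.512994 / 79 = 0.234.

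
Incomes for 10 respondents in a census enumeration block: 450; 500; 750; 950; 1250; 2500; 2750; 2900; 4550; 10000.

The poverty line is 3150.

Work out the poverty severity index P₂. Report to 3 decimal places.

0.294

Below z: 450, 500, 750, 950, 1250, 2500, 2750, 2900 (q = 8 of N = 10).
Shortfall ratios: (3150−450)/3150 = 0.8571; (3150−500)/3150 = 0.8413; (3150−750)/3150 = 0.7619; (3150−950)/3150 = 0.6984; (3150−1250)/3150 = 0.6032; (3150−2500)/3150 = 0.2063; (3150−2750)/3150 = 0.1270; (3150−2900)/3150 = 0.0794.
Squared: 0.7347; 0.7077; 0.5805; 0.4878; 0.3638; 0.0426; 0.0161; 0.0063.
Sum = 2.939531; P₂ = 2.939531 / 10 = 0.294.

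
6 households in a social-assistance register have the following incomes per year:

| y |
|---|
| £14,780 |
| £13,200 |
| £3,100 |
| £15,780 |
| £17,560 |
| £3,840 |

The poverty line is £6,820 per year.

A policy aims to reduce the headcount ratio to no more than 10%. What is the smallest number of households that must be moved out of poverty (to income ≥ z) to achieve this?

Currently q = 2 of N = 6 are below the line (H = 0.333).
A headcount ratio of at most 10% allows at most ⌊0.10 × 6⌋ = 0 poor households.
So at least 2 − 0 = 2 must be lifted.

2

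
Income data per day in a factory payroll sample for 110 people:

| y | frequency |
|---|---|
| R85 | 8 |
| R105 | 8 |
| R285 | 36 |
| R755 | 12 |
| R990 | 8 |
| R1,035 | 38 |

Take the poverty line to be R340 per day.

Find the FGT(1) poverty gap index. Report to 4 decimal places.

0.1578

Below z: 8×R85, 8×R105, 36×R285 (q = 52 of N = 110).
Normalized shortfalls: (340−85)/340 = 0.7500 (×8); (340−105)/340 = 0.6912 (×8); (340−285)/340 = 0.1618 (×36).
Σ = 17.352941. Dividing by the full population N = 110 gives P₁ = 0.1578.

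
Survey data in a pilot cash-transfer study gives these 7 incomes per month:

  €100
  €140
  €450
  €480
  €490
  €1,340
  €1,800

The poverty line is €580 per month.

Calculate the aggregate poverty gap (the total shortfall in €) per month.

€1,240

Below z: €100, €140, €450, €480, €490 (q = 5 of N = 7).
Individual gaps: 580−100 = 480; 580−140 = 440; 580−450 = 130; 580−480 = 100; 580−490 = 90.
Aggregate gap = €1,240.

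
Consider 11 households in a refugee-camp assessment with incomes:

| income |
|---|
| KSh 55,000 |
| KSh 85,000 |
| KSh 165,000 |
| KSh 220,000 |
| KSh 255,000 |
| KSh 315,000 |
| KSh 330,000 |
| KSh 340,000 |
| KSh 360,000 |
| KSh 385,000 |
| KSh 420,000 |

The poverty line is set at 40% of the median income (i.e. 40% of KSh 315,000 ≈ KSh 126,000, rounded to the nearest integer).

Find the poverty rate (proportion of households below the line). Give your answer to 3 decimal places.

2 of the 11 households have income below KSh 126,000.
H = 2/11 = 0.182.

0.182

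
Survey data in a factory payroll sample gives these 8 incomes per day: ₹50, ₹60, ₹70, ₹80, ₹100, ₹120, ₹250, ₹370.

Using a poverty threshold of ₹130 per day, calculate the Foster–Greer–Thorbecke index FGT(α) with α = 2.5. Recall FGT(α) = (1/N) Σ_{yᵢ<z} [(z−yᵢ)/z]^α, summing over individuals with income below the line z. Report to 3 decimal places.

Incomes under z: ₹50, ₹60, ₹70, ₹80, ₹100, ₹120 (q = 6 of N = 8).
Shortfall ratios: (130−50)/130 = 0.6154; (130−60)/130 = 0.5385; (130−70)/130 = 0.4615; (130−80)/130 = 0.3846; (130−100)/130 = 0.2308; (130−120)/130 = 0.0769.
Raised to α = 2.5: 0.29708; 0.21276; 0.14472; 0.09174; 0.02558; 0.00164.
Sum = 0.773516; FGT(2.5) = 0.773516 / 8 = 0.097.

0.097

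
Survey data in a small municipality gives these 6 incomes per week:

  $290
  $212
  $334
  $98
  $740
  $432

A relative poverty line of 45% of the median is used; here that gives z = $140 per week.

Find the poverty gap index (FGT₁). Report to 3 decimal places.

Below the line: $98 (q = 1 of N = 6).
Normalized shortfalls: (140−98)/140 = 0.3000.
Σ = 0.300000. Dividing by the full population N = 6 gives P₁ = 0.050.

0.050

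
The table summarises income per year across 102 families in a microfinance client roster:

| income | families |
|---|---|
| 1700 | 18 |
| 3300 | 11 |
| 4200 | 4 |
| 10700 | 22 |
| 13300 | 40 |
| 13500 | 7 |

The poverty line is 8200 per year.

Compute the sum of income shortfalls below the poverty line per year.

186900

Poor units: 18×1700, 11×3300, 4×4200 (q = 33 of N = 102).
Individual gaps: 18×(8200−1700) = 117000; 11×(8200−3300) = 53900; 4×(8200−4200) = 16000.
Aggregate gap = 186900.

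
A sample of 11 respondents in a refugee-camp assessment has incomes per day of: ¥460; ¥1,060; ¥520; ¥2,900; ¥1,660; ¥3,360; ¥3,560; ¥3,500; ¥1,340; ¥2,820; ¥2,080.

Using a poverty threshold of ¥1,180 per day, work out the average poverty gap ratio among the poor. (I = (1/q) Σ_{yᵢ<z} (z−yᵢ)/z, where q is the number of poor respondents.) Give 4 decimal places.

Poor units: ¥460, ¥520, ¥1,060 (q = 3 of N = 11).
Shortfall ratios (z−y)/z: 0.6102, 0.5593, 0.1017; sum = 1.271186.
The income-gap ratio divides by q (the poor only): 1.271186 / 3 = 0.4237.

0.4237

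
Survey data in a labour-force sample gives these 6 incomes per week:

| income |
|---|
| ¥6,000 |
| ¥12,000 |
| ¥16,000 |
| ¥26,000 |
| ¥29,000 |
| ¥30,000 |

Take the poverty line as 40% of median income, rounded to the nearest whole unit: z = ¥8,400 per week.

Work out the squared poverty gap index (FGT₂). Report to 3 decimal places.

Poor units: ¥6,000 (q = 1 of N = 6).
Normalized shortfalls: (8400−6000)/8400 = 0.2857.
Squared: 0.0816.
Sum = 0.081633; P₂ = 0.081633 / 6 = 0.014.

0.014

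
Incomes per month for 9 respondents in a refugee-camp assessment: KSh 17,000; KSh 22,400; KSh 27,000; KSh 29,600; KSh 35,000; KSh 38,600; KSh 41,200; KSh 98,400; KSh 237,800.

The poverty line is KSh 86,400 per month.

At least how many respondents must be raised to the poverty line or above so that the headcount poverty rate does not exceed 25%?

7 of the 9 respondents are poor, so H = 7/9 = 0.778.
A headcount ratio of at most 25% allows at most ⌊0.25 × 9⌋ = 2 poor respondents.
So at least 7 − 2 = 5 must be lifted.

5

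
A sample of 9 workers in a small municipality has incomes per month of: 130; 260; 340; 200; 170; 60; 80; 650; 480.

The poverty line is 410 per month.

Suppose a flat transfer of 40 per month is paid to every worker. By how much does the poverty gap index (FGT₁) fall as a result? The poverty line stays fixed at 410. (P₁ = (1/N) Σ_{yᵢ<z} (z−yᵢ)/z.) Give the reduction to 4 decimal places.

Before: below the line — 60, 80, 130, 170, 200, 260, 340; poverty gap index (FGT₁) = 0.441734.
After the 40 transfer: below the line — 100, 120, 170, 210, 240, 300, 380; poverty gap index (FGT₁) = 0.365854.
Reduction = 0.441734 − 0.365854 = 0.0759.

0.0759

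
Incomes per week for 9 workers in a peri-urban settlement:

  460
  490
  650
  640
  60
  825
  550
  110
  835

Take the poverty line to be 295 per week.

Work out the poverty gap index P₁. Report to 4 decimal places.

Poor units: 60, 110 (q = 2 of N = 9).
Gap ratios (z−y)/z: (295−60)/295 = 0.7966; (295−110)/295 = 0.6271.
Σ = 1.423729. Dividing by the full population N = 9 gives P₁ = 0.1582.

0.1582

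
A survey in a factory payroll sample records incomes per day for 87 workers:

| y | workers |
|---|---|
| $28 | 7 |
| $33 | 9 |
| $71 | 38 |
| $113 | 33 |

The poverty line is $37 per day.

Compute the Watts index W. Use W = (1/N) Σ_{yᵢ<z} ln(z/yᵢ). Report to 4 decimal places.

Below the line: 7×$28, 9×$33 (q = 16 of N = 87).
ln(z/y) terms: ln(37/28) = 0.2787 (×7); ln(37/33) = 0.1144 (×9).
W = 2.980687 / 87 = 0.0343.

0.0343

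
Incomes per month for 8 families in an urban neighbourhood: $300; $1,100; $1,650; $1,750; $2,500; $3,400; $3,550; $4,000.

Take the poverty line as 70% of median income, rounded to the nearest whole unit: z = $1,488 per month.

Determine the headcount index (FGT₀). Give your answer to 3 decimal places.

2 of the 8 families have income below $1,488.
H = 2/8 = 0.250.

0.250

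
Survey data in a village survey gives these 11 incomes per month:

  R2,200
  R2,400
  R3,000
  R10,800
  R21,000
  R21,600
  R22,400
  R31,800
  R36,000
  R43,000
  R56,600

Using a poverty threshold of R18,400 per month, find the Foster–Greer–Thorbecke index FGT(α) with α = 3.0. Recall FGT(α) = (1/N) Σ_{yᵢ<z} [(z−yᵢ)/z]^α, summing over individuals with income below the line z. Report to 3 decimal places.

Poor units: R2,200, R2,400, R3,000, R10,800 (q = 4 of N = 11).
Shortfall ratios: (18400−2200)/18400 = 0.8804; (18400−2400)/18400 = 0.8696; (18400−3000)/18400 = 0.8370; (18400−10800)/18400 = 0.4130.
Raised to α = 3.0: 0.68248; 0.65752; 0.58628; 0.07047.
Sum = 1.996751; FGT(3.0) = 1.996751 / 11 = 0.182.

0.182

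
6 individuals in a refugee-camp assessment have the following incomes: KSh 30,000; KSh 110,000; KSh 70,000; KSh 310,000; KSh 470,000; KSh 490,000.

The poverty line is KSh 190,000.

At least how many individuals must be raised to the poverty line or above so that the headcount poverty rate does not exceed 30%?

Currently q = 3 of N = 6 are below the line (H = 0.500).
A headcount ratio of at most 30% allows at most ⌊0.30 × 6⌋ = 1 poor individuals.
So at least 3 − 1 = 2 must be lifted.

2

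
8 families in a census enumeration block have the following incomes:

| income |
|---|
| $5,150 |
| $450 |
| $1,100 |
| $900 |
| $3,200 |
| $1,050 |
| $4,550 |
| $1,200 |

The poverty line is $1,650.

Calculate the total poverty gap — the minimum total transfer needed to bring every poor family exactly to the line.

Poor units: $450, $900, $1,050, $1,100, $1,200 (q = 5 of N = 8).
Individual gaps: 1650−450 = 1200; 1650−900 = 750; 1650−1050 = 600; 1650−1100 = 550; 1650−1200 = 450.
Aggregate gap = $3,550.

$3,550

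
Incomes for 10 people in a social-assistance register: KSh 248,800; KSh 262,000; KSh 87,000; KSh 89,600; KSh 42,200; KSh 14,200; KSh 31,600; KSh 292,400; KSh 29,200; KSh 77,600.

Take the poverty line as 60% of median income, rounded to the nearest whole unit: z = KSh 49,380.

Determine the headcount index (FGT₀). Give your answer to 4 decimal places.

0.4000

4 of the 10 people have income below KSh 49,380.
H = 4/10 = 0.4000.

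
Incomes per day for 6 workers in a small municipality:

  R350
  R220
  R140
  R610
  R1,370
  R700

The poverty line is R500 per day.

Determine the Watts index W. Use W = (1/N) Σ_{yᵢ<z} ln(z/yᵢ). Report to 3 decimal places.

0.408

Below z: R140, R220, R350 (q = 3 of N = 6).
Log shortfalls: ln(500/140) = 1.2730; ln(500/220) = 0.8210; ln(500/350) = 0.3567.
W = 2.450621 / 6 = 0.408.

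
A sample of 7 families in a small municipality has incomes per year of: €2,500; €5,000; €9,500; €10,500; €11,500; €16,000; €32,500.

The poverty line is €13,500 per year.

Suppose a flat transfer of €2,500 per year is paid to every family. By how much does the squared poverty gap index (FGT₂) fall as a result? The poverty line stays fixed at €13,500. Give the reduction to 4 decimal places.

Before: below the line — €2,500, €5,000, €9,500, €10,500, €11,500; squared poverty gap index (FGT₂) = 0.174211.
After the €2,500 transfer: below the line — €5,000, €7,500, €12,000, €13,000; squared poverty gap index (FGT₂) = 0.086812.
Reduction = 0.174211 − 0.086812 = 0.0874.

0.0874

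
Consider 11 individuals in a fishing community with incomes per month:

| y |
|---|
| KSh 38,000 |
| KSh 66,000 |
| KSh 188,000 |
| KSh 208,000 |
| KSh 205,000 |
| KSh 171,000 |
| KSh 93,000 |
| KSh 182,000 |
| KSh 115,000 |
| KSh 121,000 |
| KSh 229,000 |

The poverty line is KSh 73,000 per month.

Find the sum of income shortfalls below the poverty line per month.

KSh 42,000

Below the line: KSh 38,000, KSh 66,000 (q = 2 of N = 11).
Individual gaps: 73000−38000 = 35000; 73000−66000 = 7000.
Aggregate gap = KSh 42,000.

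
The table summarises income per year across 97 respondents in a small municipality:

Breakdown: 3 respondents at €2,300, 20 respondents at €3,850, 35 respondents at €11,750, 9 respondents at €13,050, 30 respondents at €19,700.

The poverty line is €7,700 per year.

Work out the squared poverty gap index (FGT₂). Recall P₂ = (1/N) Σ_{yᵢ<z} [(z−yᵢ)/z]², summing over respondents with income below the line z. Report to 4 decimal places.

0.0668

Incomes under z: 3×€2,300, 20×€3,850 (q = 23 of N = 97).
Gap ratios (z−y)/z: (7700−2300)/7700 = 0.7013 (×3); (7700−3850)/7700 = 0.5000 (×20).
Squared: 0.4918 (×3); 0.2500 (×20).
Sum = 6.475460; P₂ = 6.475460 / 97 = 0.0668.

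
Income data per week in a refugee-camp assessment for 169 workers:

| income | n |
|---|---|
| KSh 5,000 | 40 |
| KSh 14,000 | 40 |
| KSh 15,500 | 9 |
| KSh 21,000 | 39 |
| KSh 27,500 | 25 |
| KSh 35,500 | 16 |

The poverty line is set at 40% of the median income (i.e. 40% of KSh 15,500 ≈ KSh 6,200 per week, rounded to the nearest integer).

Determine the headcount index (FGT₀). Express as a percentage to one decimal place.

40 of the 169 workers have income below KSh 6,200.
H = 40/169 = 23.7%.

23.7%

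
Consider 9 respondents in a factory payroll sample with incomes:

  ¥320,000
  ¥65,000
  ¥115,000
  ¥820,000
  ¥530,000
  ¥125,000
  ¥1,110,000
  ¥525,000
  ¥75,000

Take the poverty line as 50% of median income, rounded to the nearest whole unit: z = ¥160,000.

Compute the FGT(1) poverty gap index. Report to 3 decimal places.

Poor units: ¥65,000, ¥75,000, ¥115,000, ¥125,000 (q = 4 of N = 9).
Gap ratios (z−y)/z: (160000−65000)/160000 = 0.5938; (160000−75000)/160000 = 0.5312; (160000−115000)/160000 = 0.2812; (160000−125000)/160000 = 0.2188.
Σ = 1.625000. Dividing by the full population N = 9 gives P₁ = 0.181.

0.181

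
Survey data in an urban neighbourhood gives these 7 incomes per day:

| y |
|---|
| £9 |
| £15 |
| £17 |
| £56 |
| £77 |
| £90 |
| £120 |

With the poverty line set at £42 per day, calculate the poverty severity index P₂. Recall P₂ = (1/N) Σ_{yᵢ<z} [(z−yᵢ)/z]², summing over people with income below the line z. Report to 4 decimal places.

0.1978

Below z: £9, £15, £17 (q = 3 of N = 7).
Shortfall ratios: (42−9)/42 = 0.7857; (42−15)/42 = 0.6429; (42−17)/42 = 0.5952.
Squared: 0.6173; 0.4133; 0.3543.
Sum = 1.384921; P₂ = 1.384921 / 7 = 0.1978.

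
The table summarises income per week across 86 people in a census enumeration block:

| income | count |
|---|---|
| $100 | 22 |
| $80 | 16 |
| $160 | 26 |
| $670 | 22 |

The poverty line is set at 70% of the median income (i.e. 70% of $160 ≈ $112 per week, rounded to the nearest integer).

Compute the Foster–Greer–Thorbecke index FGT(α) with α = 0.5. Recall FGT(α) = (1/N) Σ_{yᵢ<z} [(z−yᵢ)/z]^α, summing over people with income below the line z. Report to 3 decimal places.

0.183

Below z: 16×$80, 22×$100 (q = 38 of N = 86).
Shortfall ratios: (112−80)/112 = 0.2857 (×16); (112−100)/112 = 0.1071 (×22).
Raised to α = 0.5: 0.53452 (×16); 0.32733 (×22).
Sum = 15.753550; FGT(0.5) = 15.753550 / 86 = 0.183.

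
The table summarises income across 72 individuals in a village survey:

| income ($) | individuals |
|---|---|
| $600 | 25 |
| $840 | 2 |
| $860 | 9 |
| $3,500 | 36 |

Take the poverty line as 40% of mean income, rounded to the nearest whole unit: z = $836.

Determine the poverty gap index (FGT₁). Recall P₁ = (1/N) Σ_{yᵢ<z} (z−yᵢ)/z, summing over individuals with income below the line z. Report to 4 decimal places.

Below the line: 25×$600 (q = 25 of N = 72).
Relative gaps: (836−600)/836 = 0.2823 (×25).
Σ = 7.057416. Dividing by the full population N = 72 gives P₁ = 0.0980.

0.0980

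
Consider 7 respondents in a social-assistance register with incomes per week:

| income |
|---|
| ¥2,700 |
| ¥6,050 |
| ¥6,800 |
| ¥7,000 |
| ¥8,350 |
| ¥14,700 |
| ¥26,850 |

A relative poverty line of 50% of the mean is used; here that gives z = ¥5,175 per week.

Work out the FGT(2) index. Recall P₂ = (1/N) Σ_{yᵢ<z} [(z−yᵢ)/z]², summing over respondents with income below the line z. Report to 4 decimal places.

Incomes under z: ¥2,700 (q = 1 of N = 7).
Normalized shortfalls: (5175−2700)/5175 = 0.4783.
Squared: 0.2287.
Sum = 0.228733; P₂ = 0.228733 / 7 = 0.0327.

0.0327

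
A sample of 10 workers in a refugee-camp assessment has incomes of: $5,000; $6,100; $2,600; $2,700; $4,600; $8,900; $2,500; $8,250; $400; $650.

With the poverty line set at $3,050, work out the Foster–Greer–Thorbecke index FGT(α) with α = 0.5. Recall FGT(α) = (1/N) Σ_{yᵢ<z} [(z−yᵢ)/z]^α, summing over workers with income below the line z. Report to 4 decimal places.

0.2967

Incomes under z: $400, $650, $2,500, $2,600, $2,700 (q = 5 of N = 10).
Shortfall ratios: (3050−400)/3050 = 0.8689; (3050−650)/3050 = 0.7869; (3050−2500)/3050 = 0.1803; (3050−2600)/3050 = 0.1475; (3050−2700)/3050 = 0.1148.
Raised to α = 0.5: 0.93212; 0.88707; 0.42465; 0.38411; 0.33875.
Sum = 2.966703; FGT(0.5) = 2.966703 / 10 = 0.2967.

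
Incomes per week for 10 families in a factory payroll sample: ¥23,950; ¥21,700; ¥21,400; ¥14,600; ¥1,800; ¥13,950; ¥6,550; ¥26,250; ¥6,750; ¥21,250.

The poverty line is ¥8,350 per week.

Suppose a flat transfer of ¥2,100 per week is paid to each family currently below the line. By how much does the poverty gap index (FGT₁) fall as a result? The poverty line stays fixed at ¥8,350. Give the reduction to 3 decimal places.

0.066

Before: below the line — ¥1,800, ¥6,550, ¥6,750; poverty gap index (FGT₁) = 0.11916.
After the ¥2,100 transfer: below the line — ¥3,900; poverty gap index (FGT₁) = 0.05329.
Reduction = 0.11916 − 0.05329 = 0.066.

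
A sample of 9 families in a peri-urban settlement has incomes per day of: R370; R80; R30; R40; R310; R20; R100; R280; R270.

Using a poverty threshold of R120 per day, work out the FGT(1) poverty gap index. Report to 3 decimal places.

0.306

Incomes under z: R20, R30, R40, R80, R100 (q = 5 of N = 9).
Gap ratios (z−y)/z: (120−20)/120 = 0.8333; (120−30)/120 = 0.7500; (120−40)/120 = 0.6667; (120−80)/120 = 0.3333; (120−100)/120 = 0.1667.
Sum of shortfalls = 2.750000; P₁ averages over all N: 2.750000 / 9 = 0.306.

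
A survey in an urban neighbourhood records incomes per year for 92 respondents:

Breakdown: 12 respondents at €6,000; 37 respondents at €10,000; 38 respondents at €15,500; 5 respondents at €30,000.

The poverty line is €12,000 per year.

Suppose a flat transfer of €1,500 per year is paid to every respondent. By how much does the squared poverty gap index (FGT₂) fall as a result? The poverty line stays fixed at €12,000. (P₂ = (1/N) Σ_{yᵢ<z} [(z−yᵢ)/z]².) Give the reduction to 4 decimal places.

0.0247

Before: below the line — 12×€6,000, 37×€10,000; squared poverty gap index (FGT₂) = 0.043780.
After the €1,500 transfer: below the line — 12×€7,500, 37×€11,500; squared poverty gap index (FGT₂) = 0.019041.
Reduction = 0.043780 − 0.019041 = 0.0247.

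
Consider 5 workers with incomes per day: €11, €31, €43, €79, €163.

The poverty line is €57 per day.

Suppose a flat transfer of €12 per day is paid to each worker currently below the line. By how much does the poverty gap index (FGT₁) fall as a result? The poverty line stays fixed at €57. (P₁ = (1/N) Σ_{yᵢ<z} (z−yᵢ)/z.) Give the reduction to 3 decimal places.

Before: below the line — €11, €31, €43; poverty gap index (FGT₁) = 0.30175.
After the €12 transfer: below the line — €23, €43, €55; poverty gap index (FGT₁) = 0.17544.
Reduction = 0.30175 − 0.17544 = 0.126.

0.126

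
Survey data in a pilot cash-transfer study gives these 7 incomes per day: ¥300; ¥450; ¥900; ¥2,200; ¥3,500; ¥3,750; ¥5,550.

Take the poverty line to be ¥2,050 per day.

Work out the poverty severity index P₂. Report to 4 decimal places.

Incomes under z: ¥300, ¥450, ¥900 (q = 3 of N = 7).
Gap ratios (z−y)/z: (2050−300)/2050 = 0.8537; (2050−450)/2050 = 0.7805; (2050−900)/2050 = 0.5610.
Squared: 0.7287; 0.6092; 0.3147.
Sum = 1.652588; P₂ = 1.652588 / 7 = 0.2361.

0.2361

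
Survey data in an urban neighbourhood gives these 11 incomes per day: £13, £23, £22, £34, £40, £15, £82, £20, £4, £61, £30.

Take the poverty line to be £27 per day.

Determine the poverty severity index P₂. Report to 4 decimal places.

Incomes under z: £4, £13, £15, £20, £22, £23 (q = 6 of N = 11).
Gap ratios (z−y)/z: (27−4)/27 = 0.8519; (27−13)/27 = 0.5185; (27−15)/27 = 0.4444; (27−20)/27 = 0.2593; (27−22)/27 = 0.1852; (27−23)/27 = 0.1481.
Squared: 0.7257; 0.2689; 0.1975; 0.0672; 0.0343; 0.0219.
Sum = 1.315501; P₂ = 1.315501 / 11 = 0.1196.

0.1196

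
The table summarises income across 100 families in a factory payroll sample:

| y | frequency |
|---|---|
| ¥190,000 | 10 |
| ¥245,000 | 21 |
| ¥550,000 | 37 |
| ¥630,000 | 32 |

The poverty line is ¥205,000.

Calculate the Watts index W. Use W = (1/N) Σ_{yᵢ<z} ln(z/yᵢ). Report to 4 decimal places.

0.0076

Below the line: 10×¥190,000 (q = 10 of N = 100).
ln(z/y) terms: ln(205000/190000) = 0.0760 (×10).
W = 0.759859 / 100 = 0.0076.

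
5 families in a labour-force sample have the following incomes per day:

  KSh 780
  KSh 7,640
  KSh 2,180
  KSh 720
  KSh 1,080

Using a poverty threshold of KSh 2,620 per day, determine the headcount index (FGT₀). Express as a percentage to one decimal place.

4 of the 5 families have income below KSh 2,620.
H = 4/5 = 80.0%.

80.0%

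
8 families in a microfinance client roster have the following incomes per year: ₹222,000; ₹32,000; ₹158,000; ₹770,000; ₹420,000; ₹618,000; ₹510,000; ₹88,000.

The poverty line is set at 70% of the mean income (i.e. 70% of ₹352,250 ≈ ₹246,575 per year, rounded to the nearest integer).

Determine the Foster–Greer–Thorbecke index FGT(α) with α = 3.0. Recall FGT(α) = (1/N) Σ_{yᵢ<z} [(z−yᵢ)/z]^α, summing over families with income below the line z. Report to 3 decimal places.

Below the line: ₹32,000, ₹88,000, ₹158,000, ₹222,000 (q = 4 of N = 8).
Shortfall ratios: (246575−32000)/246575 = 0.8702; (246575−88000)/246575 = 0.6431; (246575−158000)/246575 = 0.3592; (246575−222000)/246575 = 0.0997.
Raised to α = 3.0: 0.65901; 0.26598; 0.04635; 0.00099.
Sum = 0.972336; FGT(3.0) = 0.972336 / 8 = 0.122.

0.122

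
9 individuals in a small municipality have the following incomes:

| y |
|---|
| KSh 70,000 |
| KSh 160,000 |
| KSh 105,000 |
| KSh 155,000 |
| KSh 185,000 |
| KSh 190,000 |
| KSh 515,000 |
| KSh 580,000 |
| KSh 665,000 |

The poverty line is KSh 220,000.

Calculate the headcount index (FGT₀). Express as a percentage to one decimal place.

6 of the 9 individuals have income below KSh 220,000.
H = 6/9 = 66.7%.

66.7%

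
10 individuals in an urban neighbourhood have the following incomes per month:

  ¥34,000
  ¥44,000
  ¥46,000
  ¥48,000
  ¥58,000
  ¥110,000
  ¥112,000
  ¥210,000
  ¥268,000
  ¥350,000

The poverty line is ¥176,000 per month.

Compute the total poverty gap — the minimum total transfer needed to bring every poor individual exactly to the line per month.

¥780,000

Incomes under z: ¥34,000, ¥44,000, ¥46,000, ¥48,000, ¥58,000, ¥110,000, ¥112,000 (q = 7 of N = 10).
Individual gaps: 176000−34000 = 142000; 176000−44000 = 132000; 176000−46000 = 130000; 176000−48000 = 128000; 176000−58000 = 118000; 176000−110000 = 66000; 176000−112000 = 64000.
Aggregate gap = ¥780,000.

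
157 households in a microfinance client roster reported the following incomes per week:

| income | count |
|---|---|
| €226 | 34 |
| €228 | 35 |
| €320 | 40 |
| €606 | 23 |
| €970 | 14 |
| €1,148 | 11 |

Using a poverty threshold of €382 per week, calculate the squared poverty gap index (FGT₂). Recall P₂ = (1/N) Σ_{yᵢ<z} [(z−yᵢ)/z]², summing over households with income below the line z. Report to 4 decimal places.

Poor units: 34×€226, 35×€228, 40×€320 (q = 109 of N = 157).
Relative gaps: (382−226)/382 = 0.4084 (×34); (382−228)/382 = 0.4031 (×35); (382−320)/382 = 0.1623 (×40).
Squared: 0.1668 (×34); 0.1625 (×35); 0.0263 (×40).
Sum = 12.412242; P₂ = 12.412242 / 157 = 0.0791.

0.0791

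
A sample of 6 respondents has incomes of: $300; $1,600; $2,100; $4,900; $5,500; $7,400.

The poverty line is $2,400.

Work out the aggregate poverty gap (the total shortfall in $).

$3,200

Below z: $300, $1,600, $2,100 (q = 3 of N = 6).
Individual gaps: 2400−300 = 2100; 2400−1600 = 800; 2400−2100 = 300.
Aggregate gap = $3,200.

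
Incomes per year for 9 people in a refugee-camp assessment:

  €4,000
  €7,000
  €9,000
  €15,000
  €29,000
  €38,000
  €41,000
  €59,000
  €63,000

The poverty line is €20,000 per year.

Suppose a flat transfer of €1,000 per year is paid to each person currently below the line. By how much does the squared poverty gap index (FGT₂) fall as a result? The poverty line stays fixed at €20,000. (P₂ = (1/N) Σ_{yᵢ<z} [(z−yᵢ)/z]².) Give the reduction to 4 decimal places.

0.0239

Before: below the line — €4,000, €7,000, €9,000, €15,000; squared poverty gap index (FGT₂) = 0.158611.
After the €1,000 transfer: below the line — €5,000, €8,000, €10,000, €16,000; squared poverty gap index (FGT₂) = 0.134722.
Reduction = 0.158611 − 0.134722 = 0.0239.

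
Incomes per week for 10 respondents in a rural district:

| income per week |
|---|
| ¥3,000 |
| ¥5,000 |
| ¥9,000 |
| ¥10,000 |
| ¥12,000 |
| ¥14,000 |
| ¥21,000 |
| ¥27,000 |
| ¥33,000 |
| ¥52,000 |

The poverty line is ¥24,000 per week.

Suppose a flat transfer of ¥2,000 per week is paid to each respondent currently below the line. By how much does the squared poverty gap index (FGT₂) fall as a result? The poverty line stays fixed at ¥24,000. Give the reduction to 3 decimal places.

Before: below the line — ¥3,000, ¥5,000, ¥9,000, ¥10,000, ¥12,000, ¥14,000, ¥21,000; squared poverty gap index (FGT₂) = 0.25625.
After the ¥2,000 transfer: below the line — ¥5,000, ¥7,000, ¥11,000, ¥12,000, ¥14,000, ¥16,000, ¥23,000; squared poverty gap index (FGT₂) = 0.19583.
Reduction = 0.25625 − 0.19583 = 0.060.

0.060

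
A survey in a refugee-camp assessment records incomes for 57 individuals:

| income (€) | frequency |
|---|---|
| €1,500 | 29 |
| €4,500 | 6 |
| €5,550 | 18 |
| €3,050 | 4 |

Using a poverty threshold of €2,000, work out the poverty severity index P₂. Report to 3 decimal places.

0.032

Poor units: 29×€1,500 (q = 29 of N = 57).
Relative gaps: (2000−1500)/2000 = 0.2500 (×29).
Squared: 0.0625 (×29).
Sum = 1.812500; P₂ = 1.812500 / 57 = 0.032.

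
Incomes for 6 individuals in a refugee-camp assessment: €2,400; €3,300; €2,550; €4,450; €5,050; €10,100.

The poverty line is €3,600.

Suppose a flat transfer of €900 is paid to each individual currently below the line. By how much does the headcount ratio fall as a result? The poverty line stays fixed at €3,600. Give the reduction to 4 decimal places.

0.1667

Before: below the line — €2,400, €2,550, €3,300; headcount ratio = 0.500000.
After the €900 transfer: below the line — €3,300, €3,450; headcount ratio = 0.333333.
Reduction = 0.500000 − 0.333333 = 0.1667.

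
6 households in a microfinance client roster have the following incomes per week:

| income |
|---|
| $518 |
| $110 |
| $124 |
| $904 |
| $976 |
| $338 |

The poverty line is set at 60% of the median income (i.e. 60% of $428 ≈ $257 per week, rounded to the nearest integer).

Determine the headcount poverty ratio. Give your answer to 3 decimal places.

0.333

2 of the 6 households have income below $257.
H = 2/6 = 0.333.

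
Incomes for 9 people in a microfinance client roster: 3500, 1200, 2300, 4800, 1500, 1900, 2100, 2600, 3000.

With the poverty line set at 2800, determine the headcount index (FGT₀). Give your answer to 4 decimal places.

6 of the 9 people have income below 2800.
H = 6/9 = 0.6667.

0.6667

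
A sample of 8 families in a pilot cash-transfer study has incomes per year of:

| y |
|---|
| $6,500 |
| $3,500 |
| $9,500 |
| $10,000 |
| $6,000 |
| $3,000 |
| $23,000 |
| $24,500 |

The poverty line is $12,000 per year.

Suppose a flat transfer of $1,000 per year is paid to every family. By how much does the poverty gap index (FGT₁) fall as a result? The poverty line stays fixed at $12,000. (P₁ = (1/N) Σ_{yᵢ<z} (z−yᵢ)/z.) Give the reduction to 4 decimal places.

Before: below the line — $3,000, $3,500, $6,000, $6,500, $9,500, $10,000; poverty gap index (FGT₁) = 0.348958.
After the $1,000 transfer: below the line — $4,000, $4,500, $7,000, $7,500, $10,500, $11,000; poverty gap index (FGT₁) = 0.286458.
Reduction = 0.348958 − 0.286458 = 0.0625.

0.0625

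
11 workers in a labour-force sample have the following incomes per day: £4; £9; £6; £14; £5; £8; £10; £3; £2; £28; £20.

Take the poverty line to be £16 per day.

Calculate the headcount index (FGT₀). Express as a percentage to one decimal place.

9 of the 11 workers have income below £16.
H = 9/11 = 81.8%.

81.8%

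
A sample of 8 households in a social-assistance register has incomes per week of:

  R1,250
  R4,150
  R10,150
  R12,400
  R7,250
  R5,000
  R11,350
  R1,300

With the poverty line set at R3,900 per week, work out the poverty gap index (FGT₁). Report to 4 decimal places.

0.1683

Poor units: R1,250, R1,300 (q = 2 of N = 8).
Shortfall ratios: (3900−1250)/3900 = 0.6795; (3900−1300)/3900 = 0.6667.
Sum of shortfalls = 1.346154; P₁ averages over all N: 1.346154 / 8 = 0.1683.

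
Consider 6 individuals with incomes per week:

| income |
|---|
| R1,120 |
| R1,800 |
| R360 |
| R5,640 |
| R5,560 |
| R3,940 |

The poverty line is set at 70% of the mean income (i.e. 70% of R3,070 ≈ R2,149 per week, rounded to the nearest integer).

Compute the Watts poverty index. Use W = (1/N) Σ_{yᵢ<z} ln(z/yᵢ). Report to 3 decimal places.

Below z: R360, R1,120, R1,800 (q = 3 of N = 6).
Log shortfalls: ln(2149/360) = 1.7867; ln(2149/1120) = 0.6517; ln(2149/1800) = 0.1772.
W = 2.615544 / 6 = 0.436.

0.436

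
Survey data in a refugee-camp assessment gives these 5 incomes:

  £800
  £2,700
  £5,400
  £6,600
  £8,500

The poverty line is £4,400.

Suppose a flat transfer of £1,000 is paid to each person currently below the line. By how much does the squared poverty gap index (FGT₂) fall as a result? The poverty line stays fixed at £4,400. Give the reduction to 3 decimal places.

Before: below the line — £800, £2,700; squared poverty gap index (FGT₂) = 0.16374.
After the £1,000 transfer: below the line — £1,800, £3,700; squared poverty gap index (FGT₂) = 0.07490.
Reduction = 0.16374 − 0.07490 = 0.089.

0.089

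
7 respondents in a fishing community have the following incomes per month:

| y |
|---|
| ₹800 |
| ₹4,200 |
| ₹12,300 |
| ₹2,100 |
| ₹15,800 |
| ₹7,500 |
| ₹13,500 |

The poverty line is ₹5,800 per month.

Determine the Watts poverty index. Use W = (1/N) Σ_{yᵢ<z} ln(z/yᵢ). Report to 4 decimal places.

Poor units: ₹800, ₹2,100, ₹4,200 (q = 3 of N = 7).
Log gaps: ln(5800/800) = 1.9810; ln(5800/2100) = 1.0159; ln(5800/4200) = 0.3228.
W = 3.319695 / 7 = 0.4742.

0.4742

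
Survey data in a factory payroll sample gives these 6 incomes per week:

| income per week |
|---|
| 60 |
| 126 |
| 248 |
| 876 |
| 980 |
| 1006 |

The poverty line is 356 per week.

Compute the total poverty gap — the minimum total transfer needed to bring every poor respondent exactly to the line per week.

634

Incomes under z: 60, 126, 248 (q = 3 of N = 6).
Individual gaps: 356−60 = 296; 356−126 = 230; 356−248 = 108.
Aggregate gap = 634.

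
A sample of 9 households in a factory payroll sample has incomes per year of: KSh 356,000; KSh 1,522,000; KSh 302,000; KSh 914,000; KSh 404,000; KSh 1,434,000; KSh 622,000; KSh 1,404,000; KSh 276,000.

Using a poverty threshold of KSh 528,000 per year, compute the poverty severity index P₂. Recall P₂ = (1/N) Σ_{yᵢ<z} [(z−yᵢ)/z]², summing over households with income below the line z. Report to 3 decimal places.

Below z: KSh 276,000, KSh 302,000, KSh 356,000, KSh 404,000 (q = 4 of N = 9).
Shortfall ratios: (528000−276000)/528000 = 0.4773; (528000−302000)/528000 = 0.4280; (528000−356000)/528000 = 0.3258; (528000−404000)/528000 = 0.2348.
Squared: 0.2278; 0.1832; 0.1061; 0.0552.
Sum = 0.572271; P₂ = 0.572271 / 9 = 0.064.

0.064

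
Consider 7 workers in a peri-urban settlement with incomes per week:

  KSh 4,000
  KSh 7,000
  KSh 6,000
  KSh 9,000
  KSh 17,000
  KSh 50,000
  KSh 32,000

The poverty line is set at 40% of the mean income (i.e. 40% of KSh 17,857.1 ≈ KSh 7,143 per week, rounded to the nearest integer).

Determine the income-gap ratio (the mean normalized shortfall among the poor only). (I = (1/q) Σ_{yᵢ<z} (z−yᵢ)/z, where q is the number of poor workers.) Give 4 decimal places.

Poor units: KSh 4,000, KSh 6,000, KSh 7,000 (q = 3 of N = 7).
Relative gaps: 0.4400, 0.1600, 0.0200; sum = 0.620048.
I averages over the q = 3 poor units only: 0.620048 / 3 = 0.2067.

0.2067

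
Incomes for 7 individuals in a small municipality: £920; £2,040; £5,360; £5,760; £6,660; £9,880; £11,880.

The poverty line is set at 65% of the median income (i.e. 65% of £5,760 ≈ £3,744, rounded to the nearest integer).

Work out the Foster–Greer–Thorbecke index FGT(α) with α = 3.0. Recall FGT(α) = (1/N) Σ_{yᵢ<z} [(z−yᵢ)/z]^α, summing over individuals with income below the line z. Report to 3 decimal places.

Poor units: £920, £2,040 (q = 2 of N = 7).
Relative gaps: (3744−920)/3744 = 0.7543; (3744−2040)/3744 = 0.4551.
Raised to α = 3.0: 0.42913; 0.09428.
Sum = 0.523404; FGT(3.0) = 0.523404 / 7 = 0.075.

0.075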